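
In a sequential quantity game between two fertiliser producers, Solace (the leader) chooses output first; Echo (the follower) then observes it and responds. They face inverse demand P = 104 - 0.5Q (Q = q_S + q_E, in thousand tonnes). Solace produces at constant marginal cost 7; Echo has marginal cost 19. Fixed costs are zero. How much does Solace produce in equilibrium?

109

Solve by backward induction. Given q_S, the follower Echo maximises π_E = (104 - (1/2)q_S - (1/2)q_E)q_E - 19q_E.
∂π_E/∂q_E = 85 - (1/2)q_S - q_E = 0 gives the reaction function q_E = (85 - (1/2)q_S).
Solace substitutes q_E(q_S) into its own profit: π_S = q_S(104 - (1/2)q_S - (85 - (1/2)q_S)/2) - 7q_S = (123/2 - (1/4)q_S)q_S - 7q_S.
Maximising: ∂π_S/∂q_S = 109/2 - (1/2)q_S = 0, giving q_S = 109.
Then q_E = (85 - (1/2)·109) = 61/2.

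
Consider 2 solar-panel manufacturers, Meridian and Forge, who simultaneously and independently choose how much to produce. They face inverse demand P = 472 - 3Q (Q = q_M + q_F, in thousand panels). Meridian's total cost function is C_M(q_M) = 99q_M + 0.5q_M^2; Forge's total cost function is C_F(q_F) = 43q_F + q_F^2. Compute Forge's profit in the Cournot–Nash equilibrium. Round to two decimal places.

6427.26

Meridian's profit: π_M = (472 - 3Q)q_M - (99q_M + (1/2)q_M²). Setting ∂π_M/∂q_M = 0: 373 - 7q_M - 3(q_F) = 0.
Forge's first-order condition: 429 - 8q_F - 3(q_M) = 0.
So q_M = (373 - 3q_F)/7 and q_F = (429 - 3q_M)/8.
Solving the pair: q_M = 1697/47, q_F = 1884/47.
Price P = 472 - 3·76.1915 = 243.4255.
Forge's profit: 243.4255·(1884/47) - 43·(1884/47) - (1884/47)² = 6427.2630.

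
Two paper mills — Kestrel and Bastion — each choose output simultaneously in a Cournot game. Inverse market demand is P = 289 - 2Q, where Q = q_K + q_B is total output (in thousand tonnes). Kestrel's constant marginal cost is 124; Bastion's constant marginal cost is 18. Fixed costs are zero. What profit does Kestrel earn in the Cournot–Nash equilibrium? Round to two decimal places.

Kestrel's profit: π_K = (289 - 2Q)q_K - (124q_K). Setting ∂π_K/∂q_K = 0: 165 - 4q_K - 2(q_B) = 0.
Bastion's first-order condition: 271 - 4q_B - 2(q_K) = 0.
So q_K = (165 - 2q_B)/4 and q_B = (271 - 2q_K)/4.
Solving the pair: q_K = 59/6, q_B = 377/6.
Price P = 289 - 2·(218/3) = 431/3.
Kestrel's profit: (431/3 - 124)·(59/6) = 193.3889.

193.39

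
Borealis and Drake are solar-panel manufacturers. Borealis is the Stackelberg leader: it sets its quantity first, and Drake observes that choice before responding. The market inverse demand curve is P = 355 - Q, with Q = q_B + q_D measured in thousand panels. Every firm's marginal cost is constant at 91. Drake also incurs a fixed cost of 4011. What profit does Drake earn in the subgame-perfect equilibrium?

345

Solve by backward induction. Given q_B, the follower Drake maximises π_D = (355 - q_B - q_D)q_D - 91q_D.
Setting the follower's marginal profit to zero, 264 - q_B - 2q_D = 0, i.e. q_D = (264 - q_B)/2.
Borealis substitutes q_D(q_B) into its own profit: π_B = q_B(355 - q_B - (264 - q_B)/2) - 91q_B = (223 - (1/2)q_B)q_B - 91q_B.
The leader's first-order condition 132 - q_B = 0 yields q_B = 132.
Then q_D = (264 - 132)/2 = 66.
Price P = 355 - 198 = 157.
Drake's profit: (157 - 91)·66 - 4011 = 345.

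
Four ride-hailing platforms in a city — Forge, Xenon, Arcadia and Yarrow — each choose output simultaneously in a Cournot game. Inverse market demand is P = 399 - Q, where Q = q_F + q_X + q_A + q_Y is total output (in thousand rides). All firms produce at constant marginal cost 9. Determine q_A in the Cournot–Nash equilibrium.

Each firm earns π_i = (399 - Q)q_i - 9q_i.
Setting ∂π_i/∂q_i = 0 with rivals' quantities fixed: 390 - 2q_i - Σ_{j≠i} q_j = 0.
By symmetry each firm produces the same amount; substituting Σ_{j≠i} q_j = 3q_i yields q_i = 390/5 = 78.

78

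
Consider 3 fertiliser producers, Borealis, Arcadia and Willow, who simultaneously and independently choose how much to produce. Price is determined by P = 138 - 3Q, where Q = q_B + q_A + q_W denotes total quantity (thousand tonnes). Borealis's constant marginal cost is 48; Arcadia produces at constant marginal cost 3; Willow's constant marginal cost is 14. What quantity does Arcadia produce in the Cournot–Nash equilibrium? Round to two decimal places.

15.92

Borealis's profit: π_B = (138 - 3Q)q_B - (48q_B). Setting ∂π_B/∂q_B = 0: 90 - 6q_B - 3(q_A + q_W) = 0.
Arcadia's first-order condition: 135 - 6q_A - 3(q_B + q_W) = 0.
Willow's profit: π_W = (138 - 3Q)q_W - (14q_W). Setting ∂π_W/∂q_W = 0: 124 - 6q_W - 3(q_B + q_A) = 0.
Adding the 3 first-order conditions: 349 − 12Q = 0, so Q = 349/12.
Back-substituting: q_B = (90 − 349/4)/3 = 11/12, q_A = (135 − 349/4)/3 = 191/12, q_W = (124 − 349/4)/3 = 49/4.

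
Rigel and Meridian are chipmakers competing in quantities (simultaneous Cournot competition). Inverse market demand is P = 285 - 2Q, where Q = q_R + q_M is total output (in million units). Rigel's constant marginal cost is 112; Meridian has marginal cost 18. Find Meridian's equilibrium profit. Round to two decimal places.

Rigel's profit: π_R = (285 - 2Q)q_R - (112q_R). Setting ∂π_R/∂q_R = 0: 173 - 4q_R - 2(q_M) = 0.
Meridian's first-order condition: 267 - 4q_M - 2(q_R) = 0.
So q_R = (173 - 2q_M)/4 and q_M = (267 - 2q_R)/4.
Substituting one into the other gives q_R = 79/6 and q_M = 361/6.
Price P = 285 - 2·(220/3) = 415/3.
Meridian's profit: (415/3 - 18)·(361/6) = 7240.0556.

7240.06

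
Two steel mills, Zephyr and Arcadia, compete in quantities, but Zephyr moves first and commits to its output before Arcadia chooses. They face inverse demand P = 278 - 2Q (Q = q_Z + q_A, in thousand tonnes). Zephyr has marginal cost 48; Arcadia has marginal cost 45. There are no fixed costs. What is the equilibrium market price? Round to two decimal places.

The follower Arcadia best-responds to any q_Z: π_A = (278 - 2Q)q_A - 45q_A.
Follower FOC: 233 - 2q_Z - 4q_A = 0, so q_A(q_Z) = (233 - 2q_Z)/4.
The leader anticipates this reaction. Substituting into P = 278 - 2Q gives P = 323/2 - q_Z, so π_Z = (323/2 - q_Z)q_Z - 48q_Z.
Leader FOC: 227/2 - 2q_Z = 0, so q_Z = 227/4.
Then q_A = (233 - 2·(227/4))/4 = 239/8.
Total output Q = 693/8, so price P = 278 - 2·(693/8) = 419/4.

104.75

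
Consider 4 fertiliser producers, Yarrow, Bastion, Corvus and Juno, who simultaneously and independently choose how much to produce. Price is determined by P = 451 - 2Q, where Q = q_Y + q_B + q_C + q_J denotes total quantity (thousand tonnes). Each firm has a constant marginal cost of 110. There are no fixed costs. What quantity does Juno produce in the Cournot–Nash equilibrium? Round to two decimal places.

34.10

Each firm earns π_i = (451 - 2Q)q_i - 110q_i.
Setting ∂π_i/∂q_i = 0 with rivals' quantities fixed: 341 - 4q_i - 2·Σ_{j≠i} q_j = 0.
By symmetry each firm produces the same amount; substituting Σ_{j≠i} q_j = 3q_i yields q_i = 341/10.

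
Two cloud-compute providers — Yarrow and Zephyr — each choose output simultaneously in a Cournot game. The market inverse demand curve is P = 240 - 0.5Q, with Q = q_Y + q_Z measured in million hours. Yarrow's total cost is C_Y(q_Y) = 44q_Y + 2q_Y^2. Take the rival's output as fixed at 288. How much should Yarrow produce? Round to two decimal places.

With the rival's output fixed at 288, Yarrow's profit is π_Y = (240 - (1/2)·288 - (1/2)q_Y)q_Y - (44q_Y + 2q_Y²) = (96 - (1/2)q_Y)q_Y - (44q_Y + 2q_Y²).
∂π_Y/∂q_Y = 52 - 5q_Y = 0, so q_Y = 52/5.

10.40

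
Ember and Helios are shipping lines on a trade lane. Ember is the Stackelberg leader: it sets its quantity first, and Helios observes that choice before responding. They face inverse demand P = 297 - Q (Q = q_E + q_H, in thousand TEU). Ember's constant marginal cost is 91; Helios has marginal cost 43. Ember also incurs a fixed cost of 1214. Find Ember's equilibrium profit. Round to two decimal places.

1906.50

Solve by backward induction. Given q_E, the follower Helios maximises π_H = (297 - q_E - q_H)q_H - 43q_H.
Setting the follower's marginal profit to zero, 254 - q_E - 2q_H = 0, i.e. q_H = (254 - q_E)/2.
The leader anticipates this reaction. Substituting into P = 297 - Q gives P = 170 - (1/2)q_E, so π_E = (170 - (1/2)q_E)q_E - 91q_E.
Maximising: ∂π_E/∂q_E = 79 - q_E = 0, giving q_E = 79.
Then q_H = (254 - 79)/2 = 175/2.
Price P = 297 - 333/2 = 261/2.
Ember's profit: (261/2 - 91)·79 - 1214 = 1906.5000.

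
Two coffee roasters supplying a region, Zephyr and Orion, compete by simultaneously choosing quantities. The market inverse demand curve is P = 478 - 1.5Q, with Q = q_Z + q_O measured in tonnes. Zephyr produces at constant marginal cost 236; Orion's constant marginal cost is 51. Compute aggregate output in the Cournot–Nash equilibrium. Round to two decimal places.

148.67

Zephyr's profit: π_Z = (478 - 1.5Q)q_Z - (236q_Z). Setting ∂π_Z/∂q_Z = 0: 242 - 3q_Z - (3/2)(q_O) = 0.
Orion's first-order condition: 427 - 3q_O - (3/2)(q_Z) = 0.
So q_Z = (242 - (3/2)q_O)/3 and q_O = (427 - (3/2)q_Z)/3.
Solving the pair: q_Z = 38/3, q_O = 136.
Total output Q = 38/3 + 136 = 446/3.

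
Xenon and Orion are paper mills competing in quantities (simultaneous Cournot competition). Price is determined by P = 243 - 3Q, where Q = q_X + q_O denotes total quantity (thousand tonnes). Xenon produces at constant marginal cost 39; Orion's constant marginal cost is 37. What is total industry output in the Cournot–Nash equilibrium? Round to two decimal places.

45.56

Xenon's profit: π_X = (243 - 3Q)q_X - (39q_X). Setting ∂π_X/∂q_X = 0: 204 - 6q_X - 3(q_O) = 0.
Orion's first-order condition: 206 - 6q_O - 3(q_X) = 0.
So q_X = (204 - 3q_O)/6 and q_O = (206 - 3q_X)/6.
Solving the pair: q_X = 202/9, q_O = 208/9.
Total output Q = 202/9 + 208/9 = 410/9.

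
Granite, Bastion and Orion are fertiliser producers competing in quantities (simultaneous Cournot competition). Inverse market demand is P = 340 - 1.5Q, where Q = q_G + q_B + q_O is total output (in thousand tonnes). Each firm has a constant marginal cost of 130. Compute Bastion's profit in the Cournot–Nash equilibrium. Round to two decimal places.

A representative firm's profit is π_i = q_i(340 - 1.5Q) - 130q_i.
Setting ∂π_i/∂q_i = 0 with rivals' quantities fixed: 210 - 3q_i - (3/2)·Σ_{j≠i} q_j = 0.
With identical firms every q_j equals q_i, so Σ_{j≠i} q_j = 2q_i and 210 = 6q_i, giving q_i = 35.
Price P = 340 - (3/2)·105 = 365/2.
Bastion's profit: (365/2 - 130)·35 = 1837.5000.

1837.50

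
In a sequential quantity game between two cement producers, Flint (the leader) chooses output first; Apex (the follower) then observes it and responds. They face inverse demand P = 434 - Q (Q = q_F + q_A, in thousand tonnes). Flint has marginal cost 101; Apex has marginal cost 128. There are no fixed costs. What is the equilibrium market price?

191

Solve by backward induction. Given q_F, the follower Apex maximises π_A = (434 - q_F - q_A)q_A - 128q_A.
∂π_A/∂q_A = 306 - q_F - 2q_A = 0 gives the reaction function q_A = (306 - q_F)/2.
The leader anticipates this reaction. Substituting into P = 434 - Q gives P = 281 - (1/2)q_F, so π_F = (281 - (1/2)q_F)q_F - 101q_F.
Maximising: ∂π_F/∂q_F = 180 - q_F = 0, giving q_F = 180.
Then q_A = (306 - 180)/2 = 63.
Total output Q = 243, so price P = 434 - 243 = 191.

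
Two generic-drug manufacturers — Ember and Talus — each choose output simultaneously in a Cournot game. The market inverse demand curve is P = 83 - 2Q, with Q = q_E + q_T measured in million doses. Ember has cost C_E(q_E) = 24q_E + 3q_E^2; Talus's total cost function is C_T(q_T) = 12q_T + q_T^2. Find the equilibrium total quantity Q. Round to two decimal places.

Ember's profit: π_E = (83 - 2Q)q_E - (24q_E + 3q_E²). Setting ∂π_E/∂q_E = 0: 59 - 10q_E - 2(q_T) = 0.
Talus's profit: π_T = (83 - 2Q)q_T - (12q_T + q_T²). Setting ∂π_T/∂q_T = 0: 71 - 6q_T - 2(q_E) = 0.
So q_E = (59 - 2q_T)/10 and q_T = (71 - 2q_E)/6.
Substituting one into the other gives q_E = 53/14 and q_T = 74/7.
Total output Q = 53/14 + 74/7 = 201/14.

14.36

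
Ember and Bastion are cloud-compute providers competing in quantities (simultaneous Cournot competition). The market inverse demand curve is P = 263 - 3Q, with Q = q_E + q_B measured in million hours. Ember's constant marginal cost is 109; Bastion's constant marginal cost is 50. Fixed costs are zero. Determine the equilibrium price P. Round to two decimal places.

Ember's profit: π_E = (263 - 3Q)q_E - (109q_E). Setting ∂π_E/∂q_E = 0: 154 - 6q_E - 3(q_B) = 0.
Bastion's profit: π_B = (263 - 3Q)q_B - (50q_B). Setting ∂π_B/∂q_B = 0: 213 - 6q_B - 3(q_E) = 0.
Best responses: q_E = (154 - 3q_B)/6, q_B = (213 - 3q_E)/6.
Substituting one into the other gives q_E = 95/9 and q_B = 272/9.
Total output Q = 367/9, so price P = 263 - 3·(367/9) = 422/3.

140.67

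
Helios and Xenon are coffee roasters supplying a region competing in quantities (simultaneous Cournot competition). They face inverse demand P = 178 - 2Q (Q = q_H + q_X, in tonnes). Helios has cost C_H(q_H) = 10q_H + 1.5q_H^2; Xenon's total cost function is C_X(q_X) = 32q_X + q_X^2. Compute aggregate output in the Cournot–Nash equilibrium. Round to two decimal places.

Helios's profit: π_H = (178 - 2Q)q_H - (10q_H + (3/2)q_H²). Setting ∂π_H/∂q_H = 0: 168 - 7q_H - 2(q_X) = 0.
Xenon's first-order condition: 146 - 6q_X - 2(q_H) = 0.
So q_H = (168 - 2q_X)/7 and q_X = (146 - 2q_H)/6.
Solving the pair: q_H = 358/19, q_X = 343/19.
Total output Q = 358/19 + 343/19 = 701/19.

36.89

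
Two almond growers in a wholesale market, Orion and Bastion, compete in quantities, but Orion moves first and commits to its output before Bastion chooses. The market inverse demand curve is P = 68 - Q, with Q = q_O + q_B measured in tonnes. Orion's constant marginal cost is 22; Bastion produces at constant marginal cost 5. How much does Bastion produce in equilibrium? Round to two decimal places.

24.25

Solve by backward induction. Given q_O, the follower Bastion maximises π_B = (68 - q_O - q_B)q_B - 5q_B.
∂π_B/∂q_B = 63 - q_O - 2q_B = 0 gives the reaction function q_B = (63 - q_O)/2.
Orion substitutes q_B(q_O) into its own profit: π_O = q_O(68 - q_O - (63 - q_O)/2) - 22q_O = (73/2 - (1/2)q_O)q_O - 22q_O.
The leader's first-order condition 29/2 - q_O = 0 yields q_O = 29/2.
Then q_B = (63 - 29/2)/2 = 97/4.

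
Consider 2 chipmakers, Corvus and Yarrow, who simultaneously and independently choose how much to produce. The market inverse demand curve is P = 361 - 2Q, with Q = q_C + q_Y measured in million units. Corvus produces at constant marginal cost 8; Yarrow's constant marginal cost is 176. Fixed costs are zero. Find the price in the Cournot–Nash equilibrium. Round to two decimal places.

181.67

Corvus's profit: π_C = (361 - 2Q)q_C - (8q_C). Setting ∂π_C/∂q_C = 0: 353 - 4q_C - 2(q_Y) = 0.
Yarrow's profit: π_Y = (361 - 2Q)q_Y - (176q_Y). Setting ∂π_Y/∂q_Y = 0: 185 - 4q_Y - 2(q_C) = 0.
So q_C = (353 - 2q_Y)/4 and q_Y = (185 - 2q_C)/4.
Solving the pair: q_C = 521/6, q_Y = 17/6.
Total output Q = 269/3, so price P = 361 - 2·(269/3) = 545/3.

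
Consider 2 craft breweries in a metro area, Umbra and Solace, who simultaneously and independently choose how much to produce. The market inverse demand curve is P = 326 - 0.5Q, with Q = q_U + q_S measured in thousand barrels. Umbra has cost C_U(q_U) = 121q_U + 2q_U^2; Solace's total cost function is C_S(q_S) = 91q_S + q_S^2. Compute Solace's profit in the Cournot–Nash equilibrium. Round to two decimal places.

7930.52

Umbra's profit: π_U = (326 - 0.5Q)q_U - (121q_U + 2q_U²). Setting ∂π_U/∂q_U = 0: 205 - 5q_U - (1/2)(q_S) = 0.
Solace's profit: π_S = (326 - 0.5Q)q_S - (91q_S + q_S²). Setting ∂π_S/∂q_S = 0: 235 - 3q_S - (1/2)(q_U) = 0.
Rearranging gives the reaction functions q_U = (205 - (1/2)q_S)/5 and q_S = (235 - (1/2)q_U)/3.
Substituting one into the other gives q_U = 1990/59 and q_S = 72.7119.
Price P = 326 - (1/2)·106.4407 = 272.7797.
Solace's profit: 272.7797·72.7119 - 91·72.7119 - 72.7119² = 7930.5228.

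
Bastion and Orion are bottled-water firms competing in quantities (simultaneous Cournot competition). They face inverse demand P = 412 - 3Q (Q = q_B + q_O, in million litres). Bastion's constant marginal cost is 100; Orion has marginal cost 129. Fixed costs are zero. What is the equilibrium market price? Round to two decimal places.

Bastion's profit: π_B = (412 - 3Q)q_B - (100q_B). Setting ∂π_B/∂q_B = 0: 312 - 6q_B - 3(q_O) = 0.
Orion's first-order condition: 283 - 6q_O - 3(q_B) = 0.
Best responses: q_B = (312 - 3q_O)/6, q_O = (283 - 3q_B)/6.
Solving the pair: q_B = 341/9, q_O = 254/9.
Total output Q = 595/9, so price P = 412 - 3·(595/9) = 641/3.

213.67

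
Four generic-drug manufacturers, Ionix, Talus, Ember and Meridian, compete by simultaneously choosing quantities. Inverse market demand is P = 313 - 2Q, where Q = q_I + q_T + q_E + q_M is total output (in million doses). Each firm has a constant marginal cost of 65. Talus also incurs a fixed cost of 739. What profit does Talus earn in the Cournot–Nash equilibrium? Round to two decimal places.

Each firm earns π_i = (313 - 2Q)q_i - 65q_i.
Setting ∂π_i/∂q_i = 0 with rivals' quantities fixed: 248 - 4q_i - 2·Σ_{j≠i} q_j = 0.
With identical firms every q_j equals q_i, so Σ_{j≠i} q_j = 3q_i and 248 = 10q_i, giving q_i = 124/5.
Price P = 313 - 2·(496/5) = 573/5.
Talus's profit: (573/5 - 65)·(124/5) - 739 = 491.0800.

491.08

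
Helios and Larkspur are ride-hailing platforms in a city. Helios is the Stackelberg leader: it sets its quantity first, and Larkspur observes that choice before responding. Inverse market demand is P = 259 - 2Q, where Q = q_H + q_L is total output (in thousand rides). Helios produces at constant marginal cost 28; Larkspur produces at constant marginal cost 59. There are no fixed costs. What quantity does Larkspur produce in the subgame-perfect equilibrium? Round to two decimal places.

17.25

The follower Larkspur best-responds to any q_H: π_L = (259 - 2Q)q_L - 59q_L.
Follower FOC: 200 - 2q_H - 4q_L = 0, so q_L(q_H) = (200 - 2q_H)/4.
Helios substitutes q_L(q_H) into its own profit: π_H = q_H(259 - 2q_H - (200 - 2q_H)/2) - 28q_H = (159 - q_H)q_H - 28q_H.
Leader FOC: 131 - 2q_H = 0, so q_H = 131/2.
Then q_L = (200 - 2·(131/2))/4 = 69/4.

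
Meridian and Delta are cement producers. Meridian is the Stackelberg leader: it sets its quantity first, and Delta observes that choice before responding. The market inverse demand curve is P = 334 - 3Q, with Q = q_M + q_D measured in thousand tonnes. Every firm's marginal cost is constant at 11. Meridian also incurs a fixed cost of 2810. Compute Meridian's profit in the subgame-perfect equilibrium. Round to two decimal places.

1537.04

Solve by backward induction. Given q_M, the follower Delta maximises π_D = (334 - 3q_M - 3q_D)q_D - 11q_D.
Setting the follower's marginal profit to zero, 323 - 3q_M - 6q_D = 0, i.e. q_D = (323 - 3q_M)/6.
The leader anticipates this reaction. Substituting into P = 334 - 3Q gives P = 345/2 - (3/2)q_M, so π_M = (345/2 - (3/2)q_M)q_M - 11q_M.
Maximising: ∂π_M/∂q_M = 323/2 - 3q_M = 0, giving q_M = 323/6.
Then q_D = (323 - 3·(323/6))/6 = 323/12.
Price P = 334 - 3·(323/4) = 367/4.
Meridian's profit: (367/4 - 11)·(323/6) - 2810 = 1537.0417.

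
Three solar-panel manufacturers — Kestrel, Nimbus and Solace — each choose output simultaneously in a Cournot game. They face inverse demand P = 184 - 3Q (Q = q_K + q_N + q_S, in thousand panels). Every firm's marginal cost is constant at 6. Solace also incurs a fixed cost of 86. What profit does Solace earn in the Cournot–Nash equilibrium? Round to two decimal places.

574.08

Each firm earns π_i = (184 - 3Q)q_i - 6q_i.
Setting ∂π_i/∂q_i = 0 with rivals' quantities fixed: 178 - 6q_i - 3·Σ_{j≠i} q_j = 0.
By symmetry each firm produces the same amount; substituting Σ_{j≠i} q_j = 2q_i yields q_i = 178/12 = 89/6.
Price P = 184 - 3·(89/2) = 101/2.
Solace's profit: (101/2 - 6)·(89/6) - 86 = 574.0833.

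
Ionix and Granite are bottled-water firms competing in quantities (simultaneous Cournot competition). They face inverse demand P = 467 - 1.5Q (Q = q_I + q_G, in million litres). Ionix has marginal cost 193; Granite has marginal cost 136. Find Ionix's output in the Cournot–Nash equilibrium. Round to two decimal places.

Ionix's profit: π_I = (467 - 1.5Q)q_I - (193q_I). Setting ∂π_I/∂q_I = 0: 274 - 3q_I - (3/2)(q_G) = 0.
Granite's profit: π_G = (467 - 1.5Q)q_G - (136q_G). Setting ∂π_G/∂q_G = 0: 331 - 3q_G - (3/2)(q_I) = 0.
Best responses: q_I = (274 - (3/2)q_G)/3, q_G = (331 - (3/2)q_I)/3.
Solving the pair: q_I = 434/9, q_G = 776/9.

48.22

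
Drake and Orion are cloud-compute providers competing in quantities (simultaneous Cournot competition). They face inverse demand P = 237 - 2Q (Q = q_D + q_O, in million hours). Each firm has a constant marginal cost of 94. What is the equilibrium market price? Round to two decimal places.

Each firm earns π_i = (237 - 2Q)q_i - 94q_i.
First-order condition (treating rivals' output as given): 143 - 4q_i - 2q_j = 0.
By symmetry each firm produces the same amount; substituting q_j = q_i yields q_i = 143/6.
Total output Q = 143/3, so price P = 237 - 2·(143/3) = 425/3.

141.67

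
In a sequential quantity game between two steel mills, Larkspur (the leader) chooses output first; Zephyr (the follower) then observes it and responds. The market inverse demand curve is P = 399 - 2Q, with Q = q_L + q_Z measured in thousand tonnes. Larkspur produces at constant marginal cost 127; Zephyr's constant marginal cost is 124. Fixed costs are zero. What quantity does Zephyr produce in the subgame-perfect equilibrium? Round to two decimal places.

Solve by backward induction. Given q_L, the follower Zephyr maximises π_Z = (399 - 2q_L - 2q_Z)q_Z - 124q_Z.
Setting the follower's marginal profit to zero, 275 - 2q_L - 4q_Z = 0, i.e. q_Z = (275 - 2q_L)/4.
Larkspur substitutes q_Z(q_L) into its own profit: π_L = q_L(399 - 2q_L - (275 - 2q_L)/2) - 127q_L = (523/2 - q_L)q_L - 127q_L.
The leader's first-order condition 269/2 - 2q_L = 0 yields q_L = 269/4.
Then q_Z = (275 - 2·(269/4))/4 = 281/8.

35.13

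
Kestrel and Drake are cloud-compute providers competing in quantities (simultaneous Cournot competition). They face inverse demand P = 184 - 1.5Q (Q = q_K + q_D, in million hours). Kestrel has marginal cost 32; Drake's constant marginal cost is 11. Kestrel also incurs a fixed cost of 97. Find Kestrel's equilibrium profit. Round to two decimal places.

Kestrel's profit: π_K = (184 - 1.5Q)q_K - (32q_K). Setting ∂π_K/∂q_K = 0: 152 - 3q_K - (3/2)(q_D) = 0.
Drake's profit: π_D = (184 - 1.5Q)q_D - (11q_D). Setting ∂π_D/∂q_D = 0: 173 - 3q_D - (3/2)(q_K) = 0.
So q_K = (152 - (3/2)q_D)/3 and q_D = (173 - (3/2)q_K)/3.
Substituting one into the other gives q_K = 262/9 and q_D = 388/9.
Price P = 184 - (3/2)·(650/9) = 227/3.
Kestrel's profit: (227/3 - 32)·(262/9) - 97 = 1174.1852.

1174.19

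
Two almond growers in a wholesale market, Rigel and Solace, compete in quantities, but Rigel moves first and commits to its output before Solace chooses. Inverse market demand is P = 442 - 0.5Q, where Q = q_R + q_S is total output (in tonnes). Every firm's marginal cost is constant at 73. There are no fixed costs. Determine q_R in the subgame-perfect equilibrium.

The follower Solace best-responds to any q_R: π_S = (442 - 0.5Q)q_S - 73q_S.
∂π_S/∂q_S = 369 - (1/2)q_R - q_S = 0 gives the reaction function q_S = (369 - (1/2)q_R).
The leader anticipates this reaction. Substituting into P = 442 - 0.5Q gives P = 515/2 - (1/4)q_R, so π_R = (515/2 - (1/4)q_R)q_R - 73q_R.
Maximising: ∂π_R/∂q_R = 369/2 - (1/2)q_R = 0, giving q_R = 369.
Then q_S = (369 - (1/2)·369) = 369/2.

369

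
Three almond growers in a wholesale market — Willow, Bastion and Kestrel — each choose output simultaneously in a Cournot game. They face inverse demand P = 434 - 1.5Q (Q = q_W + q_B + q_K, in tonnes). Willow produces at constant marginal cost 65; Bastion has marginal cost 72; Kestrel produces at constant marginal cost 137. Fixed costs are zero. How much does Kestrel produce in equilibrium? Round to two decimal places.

Willow's profit: π_W = (434 - 1.5Q)q_W - (65q_W). Setting ∂π_W/∂q_W = 0: 369 - 3q_W - (3/2)(q_B + q_K) = 0.
Bastion's profit: π_B = (434 - 1.5Q)q_B - (72q_B). Setting ∂π_B/∂q_B = 0: 362 - 3q_B - (3/2)(q_W + q_K) = 0.
Kestrel's first-order condition: 297 - 3q_K - (3/2)(q_W + q_B) = 0.
Adding the 3 conditions: 1028 − 3Q − 3Q = 0, i.e. Q = 514/3.
Back-substituting: q_W = (369 − 257)/(3/2) = 224/3, q_B = (362 − 257)/(3/2) = 70, q_K = (297 − 257)/(3/2) = 80/3.

26.67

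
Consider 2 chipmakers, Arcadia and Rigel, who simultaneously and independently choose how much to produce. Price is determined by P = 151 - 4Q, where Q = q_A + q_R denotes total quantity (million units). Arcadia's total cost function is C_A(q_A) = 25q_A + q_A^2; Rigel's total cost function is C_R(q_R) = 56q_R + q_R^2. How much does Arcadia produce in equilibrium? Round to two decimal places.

Arcadia's profit: π_A = (151 - 4Q)q_A - (25q_A + q_A²). Setting ∂π_A/∂q_A = 0: 126 - 10q_A - 4(q_R) = 0.
Rigel's first-order condition: 95 - 10q_R - 4(q_A) = 0.
Rearranging gives the reaction functions q_A = (126 - 4q_R)/10 and q_R = (95 - 4q_A)/10.
Solving the pair: q_A = 220/21, q_R = 223/42.

10.48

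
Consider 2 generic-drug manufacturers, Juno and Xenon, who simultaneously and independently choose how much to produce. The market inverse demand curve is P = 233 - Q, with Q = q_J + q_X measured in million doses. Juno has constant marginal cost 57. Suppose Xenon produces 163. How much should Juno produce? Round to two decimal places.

With the rival's output fixed at 163, Juno's profit is π_J = (233 - 163 - q_J)q_J - (57q_J) = (70 - q_J)q_J - (57q_J).
∂π_J/∂q_J = 13 - 2q_J = 0, so q_J = 13/2.

6.50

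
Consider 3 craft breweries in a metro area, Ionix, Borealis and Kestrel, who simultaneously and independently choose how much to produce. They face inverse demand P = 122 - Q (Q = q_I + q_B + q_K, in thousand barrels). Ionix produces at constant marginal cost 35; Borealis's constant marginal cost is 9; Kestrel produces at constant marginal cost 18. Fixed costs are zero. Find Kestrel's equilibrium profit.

Ionix's profit: π_I = (122 - Q)q_I - (35q_I). Setting ∂π_I/∂q_I = 0: 87 - 2q_I - (q_B + q_K) = 0.
Borealis's first-order condition: 113 - 2q_B - (q_I + q_K) = 0.
Kestrel's first-order condition: 104 - 2q_K - (q_I + q_B) = 0.
Adding the 3 conditions: 304 − 2Q − 2Q = 0, i.e. Q = 76.
Back-substituting: q_I = (87 − 76) = 11, q_B = (113 − 76) = 37, q_K = (104 − 76) = 28.
Price P = 122 - 76 = 46.
Kestrel's profit: (46 - 18)·28 = 784.

784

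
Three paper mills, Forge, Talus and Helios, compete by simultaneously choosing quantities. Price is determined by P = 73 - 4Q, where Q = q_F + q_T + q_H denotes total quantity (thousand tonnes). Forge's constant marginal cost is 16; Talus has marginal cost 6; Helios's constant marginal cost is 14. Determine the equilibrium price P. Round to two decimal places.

27.25

Forge's profit: π_F = (73 - 4Q)q_F - (16q_F). Setting ∂π_F/∂q_F = 0: 57 - 8q_F - 4(q_T + q_H) = 0.
Talus's first-order condition: 67 - 8q_T - 4(q_F + q_H) = 0.
Helios's first-order condition: 59 - 8q_H - 4(q_F + q_T) = 0.
Adding the 3 first-order conditions: 183 − 16Q = 0, so Q = 183/16.
Back-substituting: q_F = (57 − 183/4)/4 = 45/16, q_T = (67 − 183/4)/4 = 85/16, q_H = (59 − 183/4)/4 = 53/16.
Total output Q = 183/16, so price P = 73 - 4·(183/16) = 109/4.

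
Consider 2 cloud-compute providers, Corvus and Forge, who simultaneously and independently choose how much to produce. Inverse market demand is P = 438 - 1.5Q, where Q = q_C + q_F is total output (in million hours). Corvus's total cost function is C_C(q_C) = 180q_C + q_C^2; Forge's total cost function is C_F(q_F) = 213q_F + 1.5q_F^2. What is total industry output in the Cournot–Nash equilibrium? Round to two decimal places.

70.22

Corvus's profit: π_C = (438 - 1.5Q)q_C - (180q_C + q_C²). Setting ∂π_C/∂q_C = 0: 258 - 5q_C - (3/2)(q_F) = 0.
Forge's first-order condition: 225 - 6q_F - (3/2)(q_C) = 0.
Rearranging gives the reaction functions q_C = (258 - (3/2)q_F)/5 and q_F = (225 - (3/2)q_C)/6.
Substituting one into the other gives q_C = 1614/37 and q_F = 984/37.
Total output Q = 1614/37 + 984/37 = 70.2162.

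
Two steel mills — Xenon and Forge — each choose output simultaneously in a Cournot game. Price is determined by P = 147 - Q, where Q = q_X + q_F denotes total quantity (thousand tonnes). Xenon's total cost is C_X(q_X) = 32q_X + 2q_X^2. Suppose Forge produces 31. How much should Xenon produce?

With the rival's output fixed at 31, Xenon's profit is π_X = (147 - 31 - q_X)q_X - (32q_X + 2q_X²) = (116 - q_X)q_X - (32q_X + 2q_X²).
∂π_X/∂q_X = 84 - 6q_X = 0, so q_X = 14.

14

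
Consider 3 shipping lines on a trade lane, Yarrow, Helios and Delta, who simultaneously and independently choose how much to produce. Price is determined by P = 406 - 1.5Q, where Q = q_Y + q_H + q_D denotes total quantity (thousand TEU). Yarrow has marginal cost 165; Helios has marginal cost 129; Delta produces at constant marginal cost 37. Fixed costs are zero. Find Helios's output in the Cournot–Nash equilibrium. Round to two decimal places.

Yarrow's profit: π_Y = (406 - 1.5Q)q_Y - (165q_Y). Setting ∂π_Y/∂q_Y = 0: 241 - 3q_Y - (3/2)(q_H + q_D) = 0.
Helios's first-order condition: 277 - 3q_H - (3/2)(q_Y + q_D) = 0.
Delta's first-order condition: 369 - 3q_D - (3/2)(q_Y + q_H) = 0.
Summing all 3 equations gives 887 − 6Q = 0, hence Q = 887/6.
Back-substituting: q_Y = (241 − 887/4)/(3/2) = 77/6, q_H = (277 − 887/4)/(3/2) = 221/6, q_D = (369 − 887/4)/(3/2) = 589/6.

36.83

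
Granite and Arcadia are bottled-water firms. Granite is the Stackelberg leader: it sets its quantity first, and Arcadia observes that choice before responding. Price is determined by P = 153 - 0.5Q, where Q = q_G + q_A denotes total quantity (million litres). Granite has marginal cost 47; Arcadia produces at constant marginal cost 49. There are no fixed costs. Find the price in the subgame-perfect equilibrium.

74

Solve by backward induction. Given q_G, the follower Arcadia maximises π_A = (153 - (1/2)q_G - (1/2)q_A)q_A - 49q_A.
∂π_A/∂q_A = 104 - (1/2)q_G - q_A = 0 gives the reaction function q_A = (104 - (1/2)q_G).
Granite substitutes q_A(q_G) into its own profit: π_G = q_G(153 - (1/2)q_G - (104 - (1/2)q_G)/2) - 47q_G = (101 - (1/4)q_G)q_G - 47q_G.
Maximising: ∂π_G/∂q_G = 54 - (1/2)q_G = 0, giving q_G = 108.
Then q_A = (104 - (1/2)·108) = 50.
Total output Q = 158, so price P = 153 - (1/2)·158 = 74.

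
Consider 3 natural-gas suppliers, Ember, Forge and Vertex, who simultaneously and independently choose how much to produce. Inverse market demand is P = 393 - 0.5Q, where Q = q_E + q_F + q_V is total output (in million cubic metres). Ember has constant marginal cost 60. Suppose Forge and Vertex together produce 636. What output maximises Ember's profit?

15

With rivals' combined output fixed at 636, Ember's profit is π_E = (393 - (1/2)·636 - (1/2)q_E)q_E - (60q_E) = (75 - (1/2)q_E)q_E - (60q_E).
∂π_E/∂q_E = 15 - q_E = 0, so q_E = 15.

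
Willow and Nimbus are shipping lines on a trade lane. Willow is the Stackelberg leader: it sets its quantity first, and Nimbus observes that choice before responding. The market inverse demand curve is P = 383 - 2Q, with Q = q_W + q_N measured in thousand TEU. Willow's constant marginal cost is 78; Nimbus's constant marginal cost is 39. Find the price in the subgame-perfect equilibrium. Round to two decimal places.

144.50

Solve by backward induction. Given q_W, the follower Nimbus maximises π_N = (383 - 2q_W - 2q_N)q_N - 39q_N.
Setting the follower's marginal profit to zero, 344 - 2q_W - 4q_N = 0, i.e. q_N = (344 - 2q_W)/4.
Willow substitutes q_N(q_W) into its own profit: π_W = q_W(383 - 2q_W - (344 - 2q_W)/2) - 78q_W = (211 - q_W)q_W - 78q_W.
Maximising: ∂π_W/∂q_W = 133 - 2q_W = 0, giving q_W = 133/2.
Then q_N = (344 - 2·(133/2))/4 = 211/4.
Total output Q = 477/4, so price P = 383 - 2·(477/4) = 289/2.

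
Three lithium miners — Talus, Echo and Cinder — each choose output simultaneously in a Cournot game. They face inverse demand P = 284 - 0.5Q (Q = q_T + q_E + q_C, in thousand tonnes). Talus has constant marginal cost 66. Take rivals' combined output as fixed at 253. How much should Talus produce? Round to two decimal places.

With rivals' combined output fixed at 253, Talus's profit is π_T = (284 - (1/2)·253 - (1/2)q_T)q_T - (66q_T) = (315/2 - (1/2)q_T)q_T - (66q_T).
∂π_T/∂q_T = 183/2 - q_T = 0, so q_T = 183/2.

91.50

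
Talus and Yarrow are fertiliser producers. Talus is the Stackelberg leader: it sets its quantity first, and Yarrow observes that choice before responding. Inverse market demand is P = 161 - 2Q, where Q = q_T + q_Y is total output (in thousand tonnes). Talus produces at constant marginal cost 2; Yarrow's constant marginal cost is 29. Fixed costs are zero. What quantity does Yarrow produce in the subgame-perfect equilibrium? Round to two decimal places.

The follower Yarrow best-responds to any q_T: π_Y = (161 - 2Q)q_Y - 29q_Y.
Follower FOC: 132 - 2q_T - 4q_Y = 0, so q_Y(q_T) = (132 - 2q_T)/4.
Talus substitutes q_Y(q_T) into its own profit: π_T = q_T(161 - 2q_T - (132 - 2q_T)/2) - 2q_T = (95 - q_T)q_T - 2q_T.
Leader FOC: 93 - 2q_T = 0, so q_T = 93/2.
Then q_Y = (132 - 2·(93/2))/4 = 39/4.

9.75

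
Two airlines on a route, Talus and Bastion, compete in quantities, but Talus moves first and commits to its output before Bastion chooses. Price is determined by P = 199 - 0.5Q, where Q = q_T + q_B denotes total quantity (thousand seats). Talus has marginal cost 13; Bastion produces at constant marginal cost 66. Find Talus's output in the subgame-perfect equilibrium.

Solve by backward induction. Given q_T, the follower Bastion maximises π_B = (199 - (1/2)q_T - (1/2)q_B)q_B - 66q_B.
∂π_B/∂q_B = 133 - (1/2)q_T - q_B = 0 gives the reaction function q_B = (133 - (1/2)q_T).
The leader anticipates this reaction. Substituting into P = 199 - 0.5Q gives P = 265/2 - (1/4)q_T, so π_T = (265/2 - (1/4)q_T)q_T - 13q_T.
The leader's first-order condition 239/2 - (1/2)q_T = 0 yields q_T = 239.
Then q_B = (133 - (1/2)·239) = 27/2.

239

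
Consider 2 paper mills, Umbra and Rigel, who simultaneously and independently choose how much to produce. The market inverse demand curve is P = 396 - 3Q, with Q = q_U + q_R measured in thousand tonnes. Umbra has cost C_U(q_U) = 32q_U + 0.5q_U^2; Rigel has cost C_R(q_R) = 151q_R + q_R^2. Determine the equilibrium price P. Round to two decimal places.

217.28

Umbra's profit: π_U = (396 - 3Q)q_U - (32q_U + (1/2)q_U²). Setting ∂π_U/∂q_U = 0: 364 - 7q_U - 3(q_R) = 0.
Rigel's first-order condition: 245 - 8q_R - 3(q_U) = 0.
Rearranging gives the reaction functions q_U = (364 - 3q_R)/7 and q_R = (245 - 3q_U)/8.
Substituting one into the other gives q_U = 46.3191 and q_R = 623/47.
Total output Q = 59.5745, so price P = 396 - 3·59.5745 = 217.2766.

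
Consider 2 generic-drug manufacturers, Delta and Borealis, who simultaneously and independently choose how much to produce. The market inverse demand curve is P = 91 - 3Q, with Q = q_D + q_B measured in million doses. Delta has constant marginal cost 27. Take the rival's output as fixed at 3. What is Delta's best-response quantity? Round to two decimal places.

With the rival's output fixed at 3, Delta's profit is π_D = (91 - 3·3 - 3q_D)q_D - (27q_D) = (82 - 3q_D)q_D - (27q_D).
∂π_D/∂q_D = 55 - 6q_D = 0, so q_D = 55/6.

9.17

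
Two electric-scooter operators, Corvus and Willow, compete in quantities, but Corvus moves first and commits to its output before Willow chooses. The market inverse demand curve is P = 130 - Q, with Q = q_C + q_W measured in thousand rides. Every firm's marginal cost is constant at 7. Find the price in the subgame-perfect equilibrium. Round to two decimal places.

Solve by backward induction. Given q_C, the follower Willow maximises π_W = (130 - q_C - q_W)q_W - 7q_W.
∂π_W/∂q_W = 123 - q_C - 2q_W = 0 gives the reaction function q_W = (123 - q_C)/2.
Corvus substitutes q_W(q_C) into its own profit: π_C = q_C(130 - q_C - (123 - q_C)/2) - 7q_C = (137/2 - (1/2)q_C)q_C - 7q_C.
Leader FOC: 123/2 - q_C = 0, so q_C = 123/2.
Then q_W = (123 - 123/2)/2 = 123/4.
Total output Q = 369/4, so price P = 130 - 369/4 = 151/4.

37.75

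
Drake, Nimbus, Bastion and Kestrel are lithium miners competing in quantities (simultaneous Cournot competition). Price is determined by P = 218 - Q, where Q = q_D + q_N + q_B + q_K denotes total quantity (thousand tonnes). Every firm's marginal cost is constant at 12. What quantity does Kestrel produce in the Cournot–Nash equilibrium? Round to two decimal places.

Each firm earns π_i = (218 - Q)q_i - 12q_i.
First-order condition (treating rivals' output as given): 206 - 2q_i - Σ_{j≠i} q_j = 0.
With identical firms every q_j equals q_i, so Σ_{j≠i} q_j = 3q_i and 206 = 5q_i, giving q_i = 206/5.

41.20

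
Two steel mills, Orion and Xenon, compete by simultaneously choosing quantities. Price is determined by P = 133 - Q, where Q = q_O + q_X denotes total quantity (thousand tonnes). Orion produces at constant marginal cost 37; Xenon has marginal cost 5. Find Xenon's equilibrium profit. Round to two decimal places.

Orion's profit: π_O = (133 - Q)q_O - (37q_O). Setting ∂π_O/∂q_O = 0: 96 - 2q_O - (q_X) = 0.
Xenon's profit: π_X = (133 - Q)q_X - (5q_X). Setting ∂π_X/∂q_X = 0: 128 - 2q_X - (q_O) = 0.
Rearranging gives the reaction functions q_O = (96 - q_X)/2 and q_X = (128 - q_O)/2.
Substituting one into the other gives q_O = 64/3 and q_X = 160/3.
Price P = 133 - 224/3 = 175/3.
Xenon's profit: (175/3 - 5)·(160/3) = 2844.4444.

2844.44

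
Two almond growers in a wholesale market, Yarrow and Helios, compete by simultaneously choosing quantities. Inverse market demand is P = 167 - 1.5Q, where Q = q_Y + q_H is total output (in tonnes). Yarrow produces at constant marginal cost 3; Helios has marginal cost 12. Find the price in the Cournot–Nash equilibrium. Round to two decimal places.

Yarrow's profit: π_Y = (167 - 1.5Q)q_Y - (3q_Y). Setting ∂π_Y/∂q_Y = 0: 164 - 3q_Y - (3/2)(q_H) = 0.
Helios's profit: π_H = (167 - 1.5Q)q_H - (12q_H). Setting ∂π_H/∂q_H = 0: 155 - 3q_H - (3/2)(q_Y) = 0.
Best responses: q_Y = (164 - (3/2)q_H)/3, q_H = (155 - (3/2)q_Y)/3.
Substituting one into the other gives q_Y = 346/9 and q_H = 292/9.
Total output Q = 638/9, so price P = 167 - (3/2)·(638/9) = 182/3.

60.67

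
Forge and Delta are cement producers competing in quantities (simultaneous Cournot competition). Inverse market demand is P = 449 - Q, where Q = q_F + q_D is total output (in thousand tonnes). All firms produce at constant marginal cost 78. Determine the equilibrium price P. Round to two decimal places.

A representative firm's profit is π_i = q_i(449 - Q) - 78q_i.
First-order condition (treating rivals' output as given): 371 - 2q_i - q_j = 0.
With identical firms every q_j equals q_i, so q_j = q_i and 371 = 3q_i, giving q_i = 371/3.
Total output Q = 742/3, so price P = 449 - 742/3 = 605/3.

201.67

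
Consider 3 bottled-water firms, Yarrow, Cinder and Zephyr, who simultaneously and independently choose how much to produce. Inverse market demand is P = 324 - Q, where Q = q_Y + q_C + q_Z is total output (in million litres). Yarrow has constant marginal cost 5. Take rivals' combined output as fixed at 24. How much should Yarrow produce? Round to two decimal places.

147.50

With rivals' combined output fixed at 24, Yarrow's profit is π_Y = (324 - 24 - q_Y)q_Y - (5q_Y) = (300 - q_Y)q_Y - (5q_Y).
∂π_Y/∂q_Y = 295 - 2q_Y = 0, so q_Y = 295/2.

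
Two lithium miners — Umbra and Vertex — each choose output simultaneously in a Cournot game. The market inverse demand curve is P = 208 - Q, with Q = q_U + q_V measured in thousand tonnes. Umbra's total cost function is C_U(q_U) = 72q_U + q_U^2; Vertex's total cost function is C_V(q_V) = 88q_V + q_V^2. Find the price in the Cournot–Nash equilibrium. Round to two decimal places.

Umbra's profit: π_U = (208 - Q)q_U - (72q_U + q_U²). Setting ∂π_U/∂q_U = 0: 136 - 4q_U - (q_V) = 0.
Vertex's first-order condition: 120 - 4q_V - (q_U) = 0.
So q_U = (136 - q_V)/4 and q_V = (120 - q_U)/4.
Substituting one into the other gives q_U = 424/15 and q_V = 344/15.
Total output Q = 256/5, so price P = 208 - 256/5 = 784/5.

156.80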